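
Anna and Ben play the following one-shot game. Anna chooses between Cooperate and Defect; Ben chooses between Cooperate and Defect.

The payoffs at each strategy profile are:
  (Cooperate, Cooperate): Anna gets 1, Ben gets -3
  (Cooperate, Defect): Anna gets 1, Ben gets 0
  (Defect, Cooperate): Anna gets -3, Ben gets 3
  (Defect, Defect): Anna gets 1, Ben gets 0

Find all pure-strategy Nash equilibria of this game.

(Cooperate, Defect)

(Cooperate, Cooperate): Ben prefers Defect (0 > -3) — not an equilibrium.
(Cooperate, Defect): Anna gets 1 ≥ 1 from Defect, and Ben gets 0 ≥ -3 from Cooperate — Nash equilibrium.
(Defect, Cooperate): Anna prefers Cooperate (1 > -3) — not an equilibrium.
(Defect, Defect): Ben prefers Cooperate (3 > 0) — not an equilibrium.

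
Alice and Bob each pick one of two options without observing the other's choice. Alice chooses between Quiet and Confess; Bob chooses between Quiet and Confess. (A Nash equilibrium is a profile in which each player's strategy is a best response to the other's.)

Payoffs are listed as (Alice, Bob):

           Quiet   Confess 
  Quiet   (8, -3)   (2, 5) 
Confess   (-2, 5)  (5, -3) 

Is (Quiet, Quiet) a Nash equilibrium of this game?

At (Quiet, Quiet), Alice earns 8; switching to Confess would give -2, so Alice has no profitable deviation.
Bob earns -3; switching to Confess would give 5, so Bob would deviate.
Since at least one player can profitably deviate, this is not a Nash equilibrium.

No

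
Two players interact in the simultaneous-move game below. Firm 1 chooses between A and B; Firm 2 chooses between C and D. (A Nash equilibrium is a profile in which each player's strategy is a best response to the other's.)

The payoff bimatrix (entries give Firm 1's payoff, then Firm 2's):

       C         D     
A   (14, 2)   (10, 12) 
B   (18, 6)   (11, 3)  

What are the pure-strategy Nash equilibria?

(B, C)

(A, C): Firm 1 prefers B (18 > 14); Firm 2 prefers D (12 > 2) — not an equilibrium.
(A, D): Firm 1 prefers B (11 > 10) — not an equilibrium.
(B, C): Firm 1 gets 18 ≥ 14 from A, and Firm 2 gets 6 ≥ 3 from D — Nash equilibrium.
(B, D): Firm 2 prefers C (6 > 3) — not an equilibrium.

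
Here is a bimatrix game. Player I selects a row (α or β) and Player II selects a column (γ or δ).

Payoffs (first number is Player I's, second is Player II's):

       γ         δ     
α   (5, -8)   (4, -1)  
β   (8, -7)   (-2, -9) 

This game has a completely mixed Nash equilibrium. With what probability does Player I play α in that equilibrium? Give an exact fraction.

Let p be the probability that Player I plays α. In a completely mixed equilibrium, Player II must be indifferent between γ and δ.
Player II's expected payoff from γ is −8p − 7(1−p); from δ it is −p − 9(1−p).
Setting these equal: −p − 7 = 8p − 9, so p = 2/9.

2/9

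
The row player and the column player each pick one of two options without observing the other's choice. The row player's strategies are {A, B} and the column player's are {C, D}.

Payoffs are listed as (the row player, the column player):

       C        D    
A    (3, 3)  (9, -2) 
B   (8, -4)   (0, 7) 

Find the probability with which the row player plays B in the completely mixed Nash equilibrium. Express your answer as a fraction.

Let x be the probability that the row player plays A. In a completely mixed equilibrium, the column player must be indifferent between C and D.
The column player's expected payoff from C is 3x − 4(1−x); from D it is −2x + 7(1−x).
Setting these equal: 7x − 4 = −9x + 7, so x = 11/16.
Therefore the row player plays B with probability 1 − 11/16 = 5/16.

5/16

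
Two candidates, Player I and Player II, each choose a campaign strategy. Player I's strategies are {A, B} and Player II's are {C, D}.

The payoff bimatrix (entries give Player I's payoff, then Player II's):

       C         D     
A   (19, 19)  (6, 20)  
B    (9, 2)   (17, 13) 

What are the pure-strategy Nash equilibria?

(A, C): Player II prefers D (20 > 19) — not an equilibrium.
(A, D): Player I prefers B (17 > 6) — not an equilibrium.
(B, C): Player I prefers A (19 > 9); Player II prefers D (13 > 2) — not an equilibrium.
(B, D): Player I gets 17 ≥ 6 from A, and Player II gets 13 ≥ 2 from C — Nash equilibrium.

(B, D)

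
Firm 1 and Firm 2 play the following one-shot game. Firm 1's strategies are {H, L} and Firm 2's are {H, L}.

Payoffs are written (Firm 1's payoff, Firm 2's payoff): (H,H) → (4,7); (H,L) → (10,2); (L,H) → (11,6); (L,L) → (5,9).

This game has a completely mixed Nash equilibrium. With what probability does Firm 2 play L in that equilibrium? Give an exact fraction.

7/12

Let c be the probability that Firm 2 plays H. In a completely mixed equilibrium, Firm 1 must be indifferent between H and L.
Firm 1's expected payoff from H is 4c + 10(1−c); from L it is 11c + 5(1−c).
Setting these equal: −6c + 10 = 6c + 5, so c = 5/12.
Therefore Firm 2 plays L with probability 1 − 5/12 = 7/12.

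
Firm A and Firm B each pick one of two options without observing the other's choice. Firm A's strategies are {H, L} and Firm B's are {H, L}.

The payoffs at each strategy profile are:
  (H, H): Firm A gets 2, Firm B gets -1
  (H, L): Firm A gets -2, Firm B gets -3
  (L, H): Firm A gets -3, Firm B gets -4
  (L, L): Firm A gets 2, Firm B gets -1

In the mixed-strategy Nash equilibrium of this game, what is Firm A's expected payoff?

First find q, the probability Firm B plays H, from Firm A's indifference between H and L: 2q − 2(1−q) = −3q + 2(1−q), giving q = 4/9.
Since Firm A is indifferent in equilibrium, Firm A's expected payoff equals the payoff from either row against (4/9, 5/9). Using H: 2(4/9) − 2(5/9) = -2/9.

-2/9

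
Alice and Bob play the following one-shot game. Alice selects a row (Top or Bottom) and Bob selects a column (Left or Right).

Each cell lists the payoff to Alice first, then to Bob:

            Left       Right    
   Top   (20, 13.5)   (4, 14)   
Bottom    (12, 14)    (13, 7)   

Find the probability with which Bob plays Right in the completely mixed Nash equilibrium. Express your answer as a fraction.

8/17

Let c be the probability that Bob plays Left. In a completely mixed equilibrium, Alice must be indifferent between Top and Bottom.
Alice's expected payoff from Top is 20c + 4(1−c); from Bottom it is 12c + 13(1−c).
Setting these equal: 16c + 4 = −c + 13, so c = 9/17.
Therefore Bob plays Right with probability 1 − 9/17 = 8/17.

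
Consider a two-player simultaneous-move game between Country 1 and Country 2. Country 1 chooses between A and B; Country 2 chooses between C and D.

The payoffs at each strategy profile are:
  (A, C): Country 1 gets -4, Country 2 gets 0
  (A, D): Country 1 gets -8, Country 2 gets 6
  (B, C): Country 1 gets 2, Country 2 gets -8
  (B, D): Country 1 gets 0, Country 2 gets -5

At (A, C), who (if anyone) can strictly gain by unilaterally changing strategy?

Both

Country 1 at (A, C) earns -4; deviating to B yields 2 — a strict improvement.
Country 2 earns 0; deviating to D yields 6 — a strict improvement.
Both Country 1 and Country 2 have strictly profitable deviations.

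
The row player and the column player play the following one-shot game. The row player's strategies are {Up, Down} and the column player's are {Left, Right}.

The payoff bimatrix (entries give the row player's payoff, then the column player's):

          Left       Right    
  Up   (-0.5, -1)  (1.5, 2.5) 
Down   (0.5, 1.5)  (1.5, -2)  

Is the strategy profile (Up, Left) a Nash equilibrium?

No

At (Up, Left), the row player earns -0.5; switching to Down would give 0.5, so the row player would deviate.
The column player earns -1; switching to Right would give 2.5, so the column player would deviate.
Since at least one player can profitably deviate, this is not a Nash equilibrium.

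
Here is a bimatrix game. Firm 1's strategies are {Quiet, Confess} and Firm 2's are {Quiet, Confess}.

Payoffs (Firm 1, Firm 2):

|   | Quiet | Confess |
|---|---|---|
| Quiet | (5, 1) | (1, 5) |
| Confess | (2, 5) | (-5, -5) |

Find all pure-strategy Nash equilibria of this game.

(Quiet, Confess)

(Quiet, Quiet): Firm 2 prefers Confess (5 > 1) — not an equilibrium.
(Quiet, Confess): Firm 1 gets 1 ≥ -5 from Confess, and Firm 2 gets 5 ≥ 1 from Quiet — Nash equilibrium.
(Confess, Quiet): Firm 1 prefers Quiet (5 > 2) — not an equilibrium.
(Confess, Confess): Firm 1 prefers Quiet (1 > -5); Firm 2 prefers Quiet (5 > -5) — not an equilibrium.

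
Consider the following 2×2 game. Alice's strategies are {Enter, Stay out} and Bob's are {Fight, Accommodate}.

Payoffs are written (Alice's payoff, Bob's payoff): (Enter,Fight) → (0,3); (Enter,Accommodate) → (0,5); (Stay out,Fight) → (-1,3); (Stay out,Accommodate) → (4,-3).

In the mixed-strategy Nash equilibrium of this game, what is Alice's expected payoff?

0

First find q, the probability Bob plays Fight, from Alice's indifference between Enter and Stay out: 0 = −q + 4(1−q), giving q = 4/5.
Since Alice is indifferent in equilibrium, Alice's expected payoff equals the payoff from either row against (4/5, 1/5). Using Enter: 0 = 0.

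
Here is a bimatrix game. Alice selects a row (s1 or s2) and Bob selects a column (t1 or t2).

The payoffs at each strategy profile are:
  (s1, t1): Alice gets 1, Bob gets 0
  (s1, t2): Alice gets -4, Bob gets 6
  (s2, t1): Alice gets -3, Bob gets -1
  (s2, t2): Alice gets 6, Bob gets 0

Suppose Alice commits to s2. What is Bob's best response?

Against s2, Bob earns -1 from t1 and 0 from t2.
So t2 is the best response.

t2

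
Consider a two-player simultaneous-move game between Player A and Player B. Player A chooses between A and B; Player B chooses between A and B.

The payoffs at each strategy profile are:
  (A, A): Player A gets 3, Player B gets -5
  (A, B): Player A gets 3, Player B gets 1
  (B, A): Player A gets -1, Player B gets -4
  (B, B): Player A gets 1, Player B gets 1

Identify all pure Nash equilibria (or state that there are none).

(A, A): Player B prefers B (1 > -5) — not an equilibrium.
(A, B): Player A gets 3 ≥ 1 from B, and Player B gets 1 ≥ -5 from A — Nash equilibrium.
(B, A): Player A prefers A (3 > -1); Player B prefers B (1 > -4) — not an equilibrium.
(B, B): Player A prefers A (3 > 1) — not an equilibrium.

(A, B)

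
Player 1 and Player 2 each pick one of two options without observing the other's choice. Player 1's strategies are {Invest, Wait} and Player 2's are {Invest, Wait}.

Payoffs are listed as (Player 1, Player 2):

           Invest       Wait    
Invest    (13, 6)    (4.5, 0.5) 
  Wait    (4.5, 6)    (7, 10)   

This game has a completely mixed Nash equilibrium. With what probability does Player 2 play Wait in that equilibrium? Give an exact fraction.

17/22

Let c be the probability that Player 2 plays Invest. In a completely mixed equilibrium, Player 1 must be indifferent between Invest and Wait.
Player 1's expected payoff from Invest is 13c + 4.5(1−c); from Wait it is 4.5c + 7(1−c).
Setting these equal: 8.5c + 4.5 = −2.5c + 7, so c = 5/22.
Therefore Player 2 plays Wait with probability 1 − 5/22 = 17/22.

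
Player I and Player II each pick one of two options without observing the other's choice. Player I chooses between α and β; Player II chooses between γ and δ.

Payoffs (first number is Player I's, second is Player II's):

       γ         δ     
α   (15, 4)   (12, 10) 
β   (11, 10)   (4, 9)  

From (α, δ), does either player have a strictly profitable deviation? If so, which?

Player I at (α, δ) earns 12; deviating to β yields 4 — not better.
Player II earns 10; deviating to γ yields 4 — not better.
Neither player can strictly improve; the profile is a Nash equilibrium.

Neither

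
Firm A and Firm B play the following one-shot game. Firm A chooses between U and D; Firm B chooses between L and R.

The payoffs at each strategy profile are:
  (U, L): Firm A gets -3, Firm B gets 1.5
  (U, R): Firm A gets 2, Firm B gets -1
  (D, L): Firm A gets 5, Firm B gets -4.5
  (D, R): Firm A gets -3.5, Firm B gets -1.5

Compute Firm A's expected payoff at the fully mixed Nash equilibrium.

First find y, the probability Firm B plays L, from Firm A's indifference between U and D: −3y + 2(1−y) = 5y − 3.5(1−y), giving y = 11/27.
Since Firm A is indifferent in equilibrium, Firm A's expected payoff equals the payoff from either row against (11/27, 16/27). Using U: −3(11/27) + 2(16/27) = -1/27.

-1/27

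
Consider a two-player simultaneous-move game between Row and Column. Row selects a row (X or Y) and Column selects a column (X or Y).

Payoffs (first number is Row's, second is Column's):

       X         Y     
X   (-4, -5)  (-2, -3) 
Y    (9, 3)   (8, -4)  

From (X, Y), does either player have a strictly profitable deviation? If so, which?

Row

Row at (X, Y) earns -2; deviating to Y yields 8 — a strict improvement.
Column earns -3; deviating to X yields -5 — not better.
Only Row has a strictly profitable deviation.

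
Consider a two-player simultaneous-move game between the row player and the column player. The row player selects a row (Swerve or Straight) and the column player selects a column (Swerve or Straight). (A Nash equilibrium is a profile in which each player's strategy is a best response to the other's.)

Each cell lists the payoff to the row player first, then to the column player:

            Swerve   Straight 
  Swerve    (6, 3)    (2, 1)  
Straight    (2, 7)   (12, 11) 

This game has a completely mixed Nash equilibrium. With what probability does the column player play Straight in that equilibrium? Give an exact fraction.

Let c be the probability that the column player plays Swerve. In a completely mixed equilibrium, the row player must be indifferent between Swerve and Straight.
The row player's expected payoff from Swerve is 6c + 2(1−c); from Straight it is 2c + 12(1−c).
Setting these equal: 4c + 2 = −10c + 12, so c = 5/7.
Therefore the column player plays Straight with probability 1 − 5/7 = 2/7.

2/7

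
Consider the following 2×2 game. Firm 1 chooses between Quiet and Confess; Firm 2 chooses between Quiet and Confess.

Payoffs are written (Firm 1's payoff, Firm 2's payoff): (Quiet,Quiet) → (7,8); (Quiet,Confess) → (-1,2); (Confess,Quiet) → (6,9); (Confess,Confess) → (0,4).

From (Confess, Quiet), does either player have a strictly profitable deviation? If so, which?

Firm 1 at (Confess, Quiet) earns 6; deviating to Quiet yields 7 — a strict improvement.
Firm 2 earns 9; deviating to Confess yields 4 — not better.
Only Firm 1 has a strictly profitable deviation.

Firm 1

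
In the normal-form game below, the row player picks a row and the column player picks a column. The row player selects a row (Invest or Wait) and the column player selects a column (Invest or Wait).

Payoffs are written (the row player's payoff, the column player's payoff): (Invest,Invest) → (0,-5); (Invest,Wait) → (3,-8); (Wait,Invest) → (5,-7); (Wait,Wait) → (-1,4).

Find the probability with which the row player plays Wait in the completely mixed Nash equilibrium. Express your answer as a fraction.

Let r be the probability that the row player plays Invest. In a completely mixed equilibrium, the column player must be indifferent between Invest and Wait.
The column player's expected payoff from Invest is −5r − 7(1−r); from Wait it is −8r + 4(1−r).
Setting these equal: 2r − 7 = −12r + 4, so r = 11/14.
Therefore the row player plays Wait with probability 1 − 11/14 = 3/14.

3/14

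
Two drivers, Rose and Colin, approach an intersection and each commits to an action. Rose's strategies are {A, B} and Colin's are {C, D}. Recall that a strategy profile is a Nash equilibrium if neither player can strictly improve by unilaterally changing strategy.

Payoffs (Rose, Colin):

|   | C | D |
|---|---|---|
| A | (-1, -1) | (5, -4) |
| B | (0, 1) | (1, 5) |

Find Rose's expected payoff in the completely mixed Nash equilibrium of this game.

1/5

First find y, the probability Colin plays C, from Rose's indifference between A and B: −y + 5(1−y) = (1−y), giving y = 4/5.
Since Rose is indifferent in equilibrium, Rose's expected payoff equals the payoff from either row against (4/5, 1/5). Using A: −(4/5) + 5(1/5) = 1/5.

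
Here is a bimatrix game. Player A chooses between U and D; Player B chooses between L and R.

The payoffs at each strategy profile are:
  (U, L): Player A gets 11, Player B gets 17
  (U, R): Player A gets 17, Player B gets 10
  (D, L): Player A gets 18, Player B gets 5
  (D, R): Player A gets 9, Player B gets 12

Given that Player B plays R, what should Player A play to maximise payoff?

Against R, Player A earns 17 from U and 9 from D.
So U is the best response.

U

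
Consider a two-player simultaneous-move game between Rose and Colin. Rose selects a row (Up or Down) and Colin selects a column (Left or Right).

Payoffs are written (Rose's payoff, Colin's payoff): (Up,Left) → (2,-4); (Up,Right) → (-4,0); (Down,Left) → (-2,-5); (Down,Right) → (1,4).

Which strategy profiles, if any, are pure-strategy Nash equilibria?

(Down, Right)

(Up, Left): Colin prefers Right (0 > -4) — not an equilibrium.
(Up, Right): Rose prefers Down (1 > -4) — not an equilibrium.
(Down, Left): Rose prefers Up (2 > -2); Colin prefers Right (4 > -5) — not an equilibrium.
(Down, Right): Rose gets 1 ≥ -4 from Up, and Colin gets 4 ≥ -5 from Left — Nash equilibrium.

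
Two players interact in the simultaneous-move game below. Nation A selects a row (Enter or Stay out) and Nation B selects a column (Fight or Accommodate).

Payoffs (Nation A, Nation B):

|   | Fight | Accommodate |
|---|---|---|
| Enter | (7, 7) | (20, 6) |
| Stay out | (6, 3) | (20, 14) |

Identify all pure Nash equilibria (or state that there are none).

(Enter, Fight) and (Stay out, Accommodate)

(Enter, Fight): Nation A gets 7 ≥ 6 from Stay out, and Nation B gets 7 ≥ 6 from Accommodate — Nash equilibrium.
(Enter, Accommodate): Nation B prefers Fight (7 > 6) — not an equilibrium.
(Stay out, Fight): Nation A prefers Enter (7 > 6); Nation B prefers Accommodate (14 > 3) — not an equilibrium.
(Stay out, Accommodate): Nation A gets 20 ≥ 20 from Enter, and Nation B gets 14 ≥ 3 from Fight — Nash equilibrium.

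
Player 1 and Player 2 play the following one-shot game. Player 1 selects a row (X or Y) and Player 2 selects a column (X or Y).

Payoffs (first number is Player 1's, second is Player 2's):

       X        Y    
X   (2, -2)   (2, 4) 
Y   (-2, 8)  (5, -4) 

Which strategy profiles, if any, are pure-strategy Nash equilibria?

none

(X, X): Player 2 prefers Y (4 > -2) — not an equilibrium.
(X, Y): Player 1 prefers Y (5 > 2) — not an equilibrium.
(Y, X): Player 1 prefers X (2 > -2) — not an equilibrium.
(Y, Y): Player 2 prefers X (8 > -4) — not an equilibrium.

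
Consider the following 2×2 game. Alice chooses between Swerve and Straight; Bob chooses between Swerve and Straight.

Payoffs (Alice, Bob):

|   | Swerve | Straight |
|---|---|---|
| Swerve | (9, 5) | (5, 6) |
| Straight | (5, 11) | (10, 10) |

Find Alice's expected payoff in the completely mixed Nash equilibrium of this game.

65/9

First find q, the probability Bob plays Swerve, from Alice's indifference between Swerve and Straight: 9q + 5(1−q) = 5q + 10(1−q), giving q = 5/9.
Since Alice is indifferent in equilibrium, Alice's expected payoff equals the payoff from either row against (5/9, 4/9). Using Swerve: 9(5/9) + 5(4/9) = 65/9.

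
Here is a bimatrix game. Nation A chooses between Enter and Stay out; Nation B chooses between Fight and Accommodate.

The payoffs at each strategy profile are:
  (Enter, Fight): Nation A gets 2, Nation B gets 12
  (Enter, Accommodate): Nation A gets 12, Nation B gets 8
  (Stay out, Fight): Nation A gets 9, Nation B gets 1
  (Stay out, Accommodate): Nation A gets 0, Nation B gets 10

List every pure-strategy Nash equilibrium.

(Enter, Fight): Nation A prefers Stay out (9 > 2) — not an equilibrium.
(Enter, Accommodate): Nation B prefers Fight (12 > 8) — not an equilibrium.
(Stay out, Fight): Nation B prefers Accommodate (10 > 1) — not an equilibrium.
(Stay out, Accommodate): Nation A prefers Enter (12 > 0) — not an equilibrium.

none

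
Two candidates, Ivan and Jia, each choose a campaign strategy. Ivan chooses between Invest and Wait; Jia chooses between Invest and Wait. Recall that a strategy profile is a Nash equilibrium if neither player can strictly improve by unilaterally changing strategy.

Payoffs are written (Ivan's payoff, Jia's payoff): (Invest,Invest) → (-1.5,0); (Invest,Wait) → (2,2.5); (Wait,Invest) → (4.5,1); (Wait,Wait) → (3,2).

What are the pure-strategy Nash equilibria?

(Wait, Wait)

(Invest, Invest): Ivan prefers Wait (4.5 > -1.5); Jia prefers Wait (2.5 > 0) — not an equilibrium.
(Invest, Wait): Ivan prefers Wait (3 > 2) — not an equilibrium.
(Wait, Invest): Jia prefers Wait (2 > 1) — not an equilibrium.
(Wait, Wait): Ivan gets 3 ≥ 2 from Invest, and Jia gets 2 ≥ 1 from Invest — Nash equilibrium.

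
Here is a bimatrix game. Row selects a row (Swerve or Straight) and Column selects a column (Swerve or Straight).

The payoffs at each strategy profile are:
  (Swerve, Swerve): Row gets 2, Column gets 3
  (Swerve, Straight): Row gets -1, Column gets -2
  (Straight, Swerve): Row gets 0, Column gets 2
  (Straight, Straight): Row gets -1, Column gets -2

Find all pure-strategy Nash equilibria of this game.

(Swerve, Swerve)

(Swerve, Swerve): Row gets 2 ≥ 0 from Straight, and Column gets 3 ≥ -2 from Straight — Nash equilibrium.
(Swerve, Straight): Column prefers Swerve (3 > -2) — not an equilibrium.
(Straight, Swerve): Row prefers Swerve (2 > 0) — not an equilibrium.
(Straight, Straight): Column prefers Swerve (2 > -2) — not an equilibrium.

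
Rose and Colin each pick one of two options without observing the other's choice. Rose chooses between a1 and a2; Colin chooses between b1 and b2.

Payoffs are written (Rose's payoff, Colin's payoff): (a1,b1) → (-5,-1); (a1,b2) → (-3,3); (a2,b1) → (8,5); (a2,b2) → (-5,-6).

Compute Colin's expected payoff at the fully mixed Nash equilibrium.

First find p, the probability Rose plays a1, from Colin's indifference between b1 and b2: −p + 5(1−p) = 3p − 6(1−p), giving p = 11/15.
Since Colin is indifferent in equilibrium, Colin's expected payoff equals the payoff from either column against (11/15, 4/15). Using b1: −(11/15) + 5(4/15) = 3/5.

3/5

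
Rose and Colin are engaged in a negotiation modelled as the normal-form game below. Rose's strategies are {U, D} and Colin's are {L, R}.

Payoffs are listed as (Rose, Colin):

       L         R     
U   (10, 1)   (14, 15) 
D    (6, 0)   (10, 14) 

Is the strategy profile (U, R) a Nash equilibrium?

At (U, R), Rose earns 14; switching to D would give 10, so Rose has no profitable deviation.
Colin earns 15; switching to L would give 1, so Colin has no profitable deviation.
Neither player can gain by a unilateral deviation, so this profile is a Nash equilibrium.

Yes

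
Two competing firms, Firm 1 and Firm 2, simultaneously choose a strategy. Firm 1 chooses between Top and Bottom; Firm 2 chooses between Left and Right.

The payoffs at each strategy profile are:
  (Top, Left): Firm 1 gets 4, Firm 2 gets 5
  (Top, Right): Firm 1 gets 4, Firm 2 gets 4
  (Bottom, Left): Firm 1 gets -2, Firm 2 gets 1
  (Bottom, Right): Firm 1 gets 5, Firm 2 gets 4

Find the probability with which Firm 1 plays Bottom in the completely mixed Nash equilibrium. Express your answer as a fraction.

1/4

Let r be the probability that Firm 1 plays Top. In a completely mixed equilibrium, Firm 2 must be indifferent between Left and Right.
Firm 2's expected payoff from Left is 5r + (1−r); from Right it is 4r + 4(1−r).
Setting these equal: 4r + 1 = 4, so r = 3/4.
Therefore Firm 1 plays Bottom with probability 1 − 3/4 = 1/4.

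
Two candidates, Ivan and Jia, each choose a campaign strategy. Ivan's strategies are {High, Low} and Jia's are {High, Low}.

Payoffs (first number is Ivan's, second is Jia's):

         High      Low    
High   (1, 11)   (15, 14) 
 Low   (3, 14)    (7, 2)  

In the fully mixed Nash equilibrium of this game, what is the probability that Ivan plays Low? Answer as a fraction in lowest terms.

Let p be the probability that Ivan plays High. In a completely mixed equilibrium, Jia must be indifferent between High and Low.
Jia's expected payoff from High is 11p + 14(1−p); from Low it is 14p + 2(1−p).
Setting these equal: −3p + 14 = 12p + 2, so p = 4/5.
Therefore Ivan plays Low with probability 1 − 4/5 = 1/5.

1/5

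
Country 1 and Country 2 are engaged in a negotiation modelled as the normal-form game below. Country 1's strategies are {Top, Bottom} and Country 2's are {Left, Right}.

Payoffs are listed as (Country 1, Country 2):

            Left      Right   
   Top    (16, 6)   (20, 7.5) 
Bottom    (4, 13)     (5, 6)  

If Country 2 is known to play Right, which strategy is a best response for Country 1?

Top

Against Right, Country 1 earns 20 from Top and 5 from Bottom.
So Top is the best response.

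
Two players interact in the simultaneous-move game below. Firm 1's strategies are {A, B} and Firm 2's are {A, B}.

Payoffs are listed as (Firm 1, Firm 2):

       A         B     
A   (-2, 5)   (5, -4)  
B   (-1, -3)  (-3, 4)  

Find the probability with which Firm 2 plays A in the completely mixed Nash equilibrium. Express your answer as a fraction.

Let y be the probability that Firm 2 plays A. In a completely mixed equilibrium, Firm 1 must be indifferent between A and B.
Firm 1's expected payoff from A is −2y + 5(1−y); from B it is −y − 3(1−y).
Setting these equal: −7y + 5 = 2y − 3, so y = 8/9.

8/9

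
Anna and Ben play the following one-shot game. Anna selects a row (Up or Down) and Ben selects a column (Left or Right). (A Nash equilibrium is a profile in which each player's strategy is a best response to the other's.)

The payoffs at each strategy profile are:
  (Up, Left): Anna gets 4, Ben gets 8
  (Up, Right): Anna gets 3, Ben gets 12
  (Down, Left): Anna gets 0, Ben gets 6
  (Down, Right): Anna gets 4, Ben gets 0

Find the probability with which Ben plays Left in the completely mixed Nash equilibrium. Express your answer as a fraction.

Let c be the probability that Ben plays Left. In a completely mixed equilibrium, Anna must be indifferent between Up and Down.
Anna's expected payoff from Up is 4c + 3(1−c); from Down it is 4(1−c).
Setting these equal: c + 3 = −4c + 4, so c = 1/5.

1/5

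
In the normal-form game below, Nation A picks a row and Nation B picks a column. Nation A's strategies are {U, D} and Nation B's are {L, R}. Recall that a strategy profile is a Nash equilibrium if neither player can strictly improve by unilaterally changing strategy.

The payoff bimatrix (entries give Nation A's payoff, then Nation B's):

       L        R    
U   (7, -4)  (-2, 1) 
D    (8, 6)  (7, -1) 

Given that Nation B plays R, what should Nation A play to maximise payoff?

Against R, Nation A earns -2 from U and 7 from D.
So D is the best response.

D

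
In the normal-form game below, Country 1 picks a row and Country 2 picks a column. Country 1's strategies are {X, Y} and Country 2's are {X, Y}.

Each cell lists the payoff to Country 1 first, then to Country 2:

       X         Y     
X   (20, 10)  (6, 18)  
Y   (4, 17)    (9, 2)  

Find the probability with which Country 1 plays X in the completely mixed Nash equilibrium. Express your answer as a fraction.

Let r be the probability that Country 1 plays X. In a completely mixed equilibrium, Country 2 must be indifferent between X and Y.
Country 2's expected payoff from X is 10r + 17(1−r); from Y it is 18r + 2(1−r).
Setting these equal: −7r + 17 = 16r + 2, so r = 15/23.

15/23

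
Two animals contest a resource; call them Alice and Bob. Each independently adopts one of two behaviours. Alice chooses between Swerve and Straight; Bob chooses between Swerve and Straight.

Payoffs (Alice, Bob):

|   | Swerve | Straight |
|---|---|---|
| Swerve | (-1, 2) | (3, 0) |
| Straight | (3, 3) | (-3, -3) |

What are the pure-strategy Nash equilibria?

(Straight, Swerve)

(Swerve, Swerve): Alice prefers Straight (3 > -1) — not an equilibrium.
(Swerve, Straight): Bob prefers Swerve (2 > 0) — not an equilibrium.
(Straight, Swerve): Alice gets 3 ≥ -1 from Swerve, and Bob gets 3 ≥ -3 from Straight — Nash equilibrium.
(Straight, Straight): Alice prefers Swerve (3 > -3); Bob prefers Swerve (3 > -3) — not an equilibrium.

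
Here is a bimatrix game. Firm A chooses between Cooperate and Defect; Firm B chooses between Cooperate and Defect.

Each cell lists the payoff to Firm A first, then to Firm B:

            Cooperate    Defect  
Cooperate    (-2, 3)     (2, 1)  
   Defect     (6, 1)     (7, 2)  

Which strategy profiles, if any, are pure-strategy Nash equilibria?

(Defect, Defect)

(Cooperate, Cooperate): Firm A prefers Defect (6 > -2) — not an equilibrium.
(Cooperate, Defect): Firm A prefers Defect (7 > 2); Firm B prefers Cooperate (3 > 1) — not an equilibrium.
(Defect, Cooperate): Firm B prefers Defect (2 > 1) — not an equilibrium.
(Defect, Defect): Firm A gets 7 ≥ 2 from Cooperate, and Firm B gets 2 ≥ 1 from Cooperate — Nash equilibrium.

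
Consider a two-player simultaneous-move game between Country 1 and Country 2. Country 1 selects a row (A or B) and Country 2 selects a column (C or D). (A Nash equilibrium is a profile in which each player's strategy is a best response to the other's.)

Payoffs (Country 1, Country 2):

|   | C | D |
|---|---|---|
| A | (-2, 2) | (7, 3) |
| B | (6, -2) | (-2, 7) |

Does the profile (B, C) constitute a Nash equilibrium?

No

At (B, C), Country 1 earns 6; switching to A would give -2, so Country 1 has no profitable deviation.
Country 2 earns -2; switching to D would give 7, so Country 2 would deviate.
Since at least one player can profitably deviate, this is not a Nash equilibrium.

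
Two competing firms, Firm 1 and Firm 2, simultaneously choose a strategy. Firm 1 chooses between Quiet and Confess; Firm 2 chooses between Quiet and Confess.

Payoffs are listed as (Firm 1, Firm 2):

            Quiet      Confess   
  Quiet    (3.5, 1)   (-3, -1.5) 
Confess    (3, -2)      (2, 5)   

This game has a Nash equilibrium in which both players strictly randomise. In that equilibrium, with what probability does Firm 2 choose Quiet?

Let q be the probability that Firm 2 plays Quiet. In a completely mixed equilibrium, Firm 1 must be indifferent between Quiet and Confess.
Firm 1's expected payoff from Quiet is 3.5q − 3(1−q); from Confess it is 3q + 2(1−q).
Setting these equal: 6.5q − 3 = q + 2, so q = 10/11.

10/11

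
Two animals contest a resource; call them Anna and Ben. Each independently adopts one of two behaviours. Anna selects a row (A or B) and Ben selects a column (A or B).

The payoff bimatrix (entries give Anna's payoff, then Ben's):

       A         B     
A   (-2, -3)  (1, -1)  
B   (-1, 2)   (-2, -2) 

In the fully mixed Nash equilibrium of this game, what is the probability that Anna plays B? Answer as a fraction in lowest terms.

1/3

Let x be the probability that Anna plays A. In a completely mixed equilibrium, Ben must be indifferent between A and B.
Ben's expected payoff from A is −3x + 2(1−x); from B it is −x − 2(1−x).
Setting these equal: −5x + 2 = x − 2, so x = 2/3.
Therefore Anna plays B with probability 1 − 2/3 = 1/3.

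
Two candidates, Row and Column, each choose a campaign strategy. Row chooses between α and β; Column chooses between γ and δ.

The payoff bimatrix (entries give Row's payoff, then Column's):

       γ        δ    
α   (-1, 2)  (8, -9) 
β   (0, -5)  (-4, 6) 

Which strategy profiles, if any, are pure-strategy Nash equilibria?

none

(α, γ): Row prefers β (0 > -1) — not an equilibrium.
(α, δ): Column prefers γ (2 > -9) — not an equilibrium.
(β, γ): Column prefers δ (6 > -5) — not an equilibrium.
(β, δ): Row prefers α (8 > -4) — not an equilibrium.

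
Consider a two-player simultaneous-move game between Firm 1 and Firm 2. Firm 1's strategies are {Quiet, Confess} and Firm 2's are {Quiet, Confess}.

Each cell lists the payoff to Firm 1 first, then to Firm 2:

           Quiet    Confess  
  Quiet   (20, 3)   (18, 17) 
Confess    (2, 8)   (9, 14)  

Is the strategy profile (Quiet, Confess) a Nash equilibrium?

Yes

At (Quiet, Confess), Firm 1 earns 18; switching to Confess would give 9, so Firm 1 has no profitable deviation.
Firm 2 earns 17; switching to Quiet would give 3, so Firm 2 has no profitable deviation.
Neither player can gain by a unilateral deviation, so this profile is a Nash equilibrium.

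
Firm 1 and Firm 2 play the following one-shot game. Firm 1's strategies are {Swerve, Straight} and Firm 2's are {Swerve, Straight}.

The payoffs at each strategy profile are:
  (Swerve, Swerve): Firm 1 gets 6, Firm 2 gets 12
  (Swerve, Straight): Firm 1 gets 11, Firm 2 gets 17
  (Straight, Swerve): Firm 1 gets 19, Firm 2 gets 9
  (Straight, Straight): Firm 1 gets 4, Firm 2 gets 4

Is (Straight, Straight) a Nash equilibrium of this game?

At (Straight, Straight), Firm 1 earns 4; switching to Swerve would give 11, so Firm 1 would deviate.
Firm 2 earns 4; switching to Swerve would give 9, so Firm 2 would deviate.
Since at least one player can profitably deviate, this is not a Nash equilibrium.

No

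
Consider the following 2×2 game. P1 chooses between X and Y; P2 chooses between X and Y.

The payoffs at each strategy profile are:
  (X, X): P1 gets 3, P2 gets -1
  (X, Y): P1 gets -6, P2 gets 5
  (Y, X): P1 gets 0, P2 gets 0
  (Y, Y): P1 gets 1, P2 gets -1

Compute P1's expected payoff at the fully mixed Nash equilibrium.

First find y, the probability P2 plays X, from P1's indifference between X and Y: 3y − 6(1−y) = (1−y), giving y = 7/10.
Since P1 is indifferent in equilibrium, P1's expected payoff equals the payoff from either row against (7/10, 3/10). Using X: 3(7/10) − 6(3/10) = 3/10.

3/10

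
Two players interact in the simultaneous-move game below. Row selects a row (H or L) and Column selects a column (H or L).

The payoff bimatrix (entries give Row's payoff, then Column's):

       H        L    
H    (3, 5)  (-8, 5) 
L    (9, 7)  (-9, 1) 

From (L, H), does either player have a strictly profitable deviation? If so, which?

Row at (L, H) earns 9; deviating to H yields 3 — not better.
Column earns 7; deviating to L yields 1 — not better.
Neither player can strictly improve; the profile is a Nash equilibrium.

Neither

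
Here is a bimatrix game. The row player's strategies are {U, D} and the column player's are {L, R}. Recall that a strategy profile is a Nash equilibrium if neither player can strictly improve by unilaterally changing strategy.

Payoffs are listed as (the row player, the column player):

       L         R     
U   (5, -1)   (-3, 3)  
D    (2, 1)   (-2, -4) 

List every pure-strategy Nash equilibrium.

(U, L): the column player prefers R (3 > -1) — not an equilibrium.
(U, R): the row player prefers D (-2 > -3) — not an equilibrium.
(D, L): the row player prefers U (5 > 2) — not an equilibrium.
(D, R): the column player prefers L (1 > -4) — not an equilibrium.

none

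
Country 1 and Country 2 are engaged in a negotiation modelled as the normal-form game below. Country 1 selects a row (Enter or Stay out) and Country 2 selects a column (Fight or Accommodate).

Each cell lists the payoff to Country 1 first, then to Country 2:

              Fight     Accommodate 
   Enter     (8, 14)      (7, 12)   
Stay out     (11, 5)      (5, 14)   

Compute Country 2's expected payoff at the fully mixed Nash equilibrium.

First find p, the probability Country 1 plays Enter, from Country 2's indifference between Fight and Accommodate: 14p + 5(1−p) = 12p + 14(1−p), giving p = 9/11.
Since Country 2 is indifferent in equilibrium, Country 2's expected payoff equals the payoff from either column against (9/11, 2/11). Using Fight: 14(9/11) + 5(2/11) = 136/11.

136/11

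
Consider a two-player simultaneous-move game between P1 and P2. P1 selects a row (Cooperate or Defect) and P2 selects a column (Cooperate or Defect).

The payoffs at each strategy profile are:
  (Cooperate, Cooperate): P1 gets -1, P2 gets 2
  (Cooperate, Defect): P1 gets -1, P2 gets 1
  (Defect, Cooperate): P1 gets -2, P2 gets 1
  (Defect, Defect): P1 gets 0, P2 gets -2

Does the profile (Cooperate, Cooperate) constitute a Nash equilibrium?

Yes

At (Cooperate, Cooperate), P1 earns -1; switching to Defect would give -2, so P1 has no profitable deviation.
P2 earns 2; switching to Defect would give 1, so P2 has no profitable deviation.
Neither player can gain by a unilateral deviation, so this profile is a Nash equilibrium.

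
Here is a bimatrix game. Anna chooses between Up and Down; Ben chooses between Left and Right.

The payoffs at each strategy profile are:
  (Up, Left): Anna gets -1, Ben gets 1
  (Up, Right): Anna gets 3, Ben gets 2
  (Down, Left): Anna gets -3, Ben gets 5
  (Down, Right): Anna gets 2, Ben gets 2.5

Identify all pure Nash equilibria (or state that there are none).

(Up, Right)

(Up, Left): Ben prefers Right (2 > 1) — not an equilibrium.
(Up, Right): Anna gets 3 ≥ 2 from Down, and Ben gets 2 ≥ 1 from Left — Nash equilibrium.
(Down, Left): Anna prefers Up (-1 > -3) — not an equilibrium.
(Down, Right): Anna prefers Up (3 > 2); Ben prefers Left (5 > 2.5) — not an equilibrium.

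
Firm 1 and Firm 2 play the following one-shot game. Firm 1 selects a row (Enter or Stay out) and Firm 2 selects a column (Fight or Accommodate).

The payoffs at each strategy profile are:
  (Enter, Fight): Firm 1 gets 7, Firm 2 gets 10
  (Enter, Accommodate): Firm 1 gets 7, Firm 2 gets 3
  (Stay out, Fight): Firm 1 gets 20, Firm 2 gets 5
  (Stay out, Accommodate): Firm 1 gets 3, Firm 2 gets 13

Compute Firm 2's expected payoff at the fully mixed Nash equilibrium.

23/3

First find p, the probability Firm 1 plays Enter, from Firm 2's indifference between Fight and Accommodate: 10p + 5(1−p) = 3p + 13(1−p), giving p = 8/15.
Since Firm 2 is indifferent in equilibrium, Firm 2's expected payoff equals the payoff from either column against (8/15, 7/15). Using Fight: 10(8/15) + 5(7/15) = 23/3.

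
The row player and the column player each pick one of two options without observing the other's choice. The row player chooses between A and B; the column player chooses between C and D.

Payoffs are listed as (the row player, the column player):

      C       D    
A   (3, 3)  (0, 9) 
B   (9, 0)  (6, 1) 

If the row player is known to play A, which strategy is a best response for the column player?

Against A, the column player earns 3 from C and 9 from D.
So D is the best response.

D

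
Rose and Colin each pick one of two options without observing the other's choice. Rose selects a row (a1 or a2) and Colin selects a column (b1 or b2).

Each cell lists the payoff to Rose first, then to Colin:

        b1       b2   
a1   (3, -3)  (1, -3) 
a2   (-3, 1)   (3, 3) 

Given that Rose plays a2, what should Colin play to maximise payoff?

Against a2, Colin earns 1 from b1 and 3 from b2.
So b2 is the best response.

b2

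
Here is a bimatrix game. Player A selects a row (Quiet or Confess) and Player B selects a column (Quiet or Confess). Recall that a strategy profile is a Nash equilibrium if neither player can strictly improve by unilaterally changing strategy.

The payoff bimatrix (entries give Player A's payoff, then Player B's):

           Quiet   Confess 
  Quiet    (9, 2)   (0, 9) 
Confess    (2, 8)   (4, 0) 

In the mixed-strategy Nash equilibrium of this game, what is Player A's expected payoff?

36/11

First find q, the probability Player B plays Quiet, from Player A's indifference between Quiet and Confess: 9q = 2q + 4(1−q), giving q = 4/11.
Since Player A is indifferent in equilibrium, Player A's expected payoff equals the payoff from either row against (4/11, 7/11). Using Quiet: 9(4/11) = 36/11.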